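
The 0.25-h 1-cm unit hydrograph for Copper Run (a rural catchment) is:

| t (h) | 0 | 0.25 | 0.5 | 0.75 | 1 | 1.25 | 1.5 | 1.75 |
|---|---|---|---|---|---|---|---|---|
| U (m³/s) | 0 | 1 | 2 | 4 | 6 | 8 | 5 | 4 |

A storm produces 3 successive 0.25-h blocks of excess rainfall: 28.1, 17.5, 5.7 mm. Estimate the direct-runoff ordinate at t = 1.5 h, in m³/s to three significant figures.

By discrete convolution, Q_j = Σ (P_i / 10 mm) · U_{j−i}.
At t = 1.5 h (j=6): Q = (28.1/10)·5 + (17.5/10)·8 + (5.7/10)·6 = 31.5 m³/s.

Q ≈ 31.5 m³/s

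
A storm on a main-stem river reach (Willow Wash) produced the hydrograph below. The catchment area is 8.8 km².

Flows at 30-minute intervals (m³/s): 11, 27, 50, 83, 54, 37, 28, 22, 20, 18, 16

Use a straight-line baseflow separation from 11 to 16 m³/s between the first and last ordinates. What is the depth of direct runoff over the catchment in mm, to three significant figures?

Direct runoff: 0.00, 15.50, 38.00, 70.50, 41.00, 23.50, 14.00, 7.50, 5.00, 2.50, 0.00 m³/s; ΣQ_DR = 217.5 m³/s.
V = ΣQ_DR · Δt = 217.5 × 1800 s = 3.915 × 10^5 m³.
Over A = 8.8 km², depth = V / A = 44.5 mm.

d ≈ 44.5 mm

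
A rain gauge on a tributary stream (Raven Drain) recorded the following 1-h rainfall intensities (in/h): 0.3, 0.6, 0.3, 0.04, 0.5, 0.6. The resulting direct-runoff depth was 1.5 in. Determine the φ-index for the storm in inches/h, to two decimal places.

Only the 5 blocks with intensity above φ contribute runoff: 0.3, 0.6, 0.3, 0.5, 0.6 in/h.
Σ(I−φ)·Δt = d  ⇒  (0.3+0.6+0.3+0.5+0.6 − 5φ)·1 = 1.5
φ = (2.300 − 1.5/1) / 5 = 0.16 in/h.

φ ≈ 0.16 in/h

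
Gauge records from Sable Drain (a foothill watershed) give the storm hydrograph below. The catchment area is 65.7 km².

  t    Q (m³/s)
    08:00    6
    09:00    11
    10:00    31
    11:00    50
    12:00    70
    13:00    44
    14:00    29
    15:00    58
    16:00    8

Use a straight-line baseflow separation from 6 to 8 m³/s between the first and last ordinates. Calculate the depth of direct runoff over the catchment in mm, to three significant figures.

Direct runoff: 0.00, 4.75, 24.50, 43.25, 63.00, 36.75, 21.50, 50.25, 0.00 m³/s; ΣQ_DR = 244.0 m³/s.
V = ΣQ_DR · Δt = 244.0 × 3600 s = 8.784 × 10^5 m³.
Over A = 65.7 km², depth = V / A = 13.4 mm.

d ≈ 13.4 mm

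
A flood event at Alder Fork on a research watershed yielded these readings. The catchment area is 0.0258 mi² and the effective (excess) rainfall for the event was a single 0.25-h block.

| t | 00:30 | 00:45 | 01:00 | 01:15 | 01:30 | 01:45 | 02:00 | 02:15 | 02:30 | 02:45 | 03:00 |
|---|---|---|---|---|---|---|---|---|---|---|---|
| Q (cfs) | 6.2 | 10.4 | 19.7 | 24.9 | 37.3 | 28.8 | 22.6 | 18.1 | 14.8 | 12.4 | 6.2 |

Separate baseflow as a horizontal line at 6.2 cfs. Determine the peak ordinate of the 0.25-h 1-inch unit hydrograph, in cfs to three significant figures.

Direct runoff: 0.0, 4.2, 13.5, 18.7, 31.1, 22.6, 16.4, 11.9, 8.6, 6.2, 0.0 cfs; ΣQ_DR = 133.2 cfs, peak = 31.1 cfs.
Runoff depth d = ΣQ_DR·Δt / A = 133.2 × 900 / (0.0258 mi²) = 2.000 in.
The 1-inch UH is the DRH scaled by (1 in)/d, so U_p = 31.1 × 1/2.000 = 15.5 cfs.

U_p ≈ 15.5 cfs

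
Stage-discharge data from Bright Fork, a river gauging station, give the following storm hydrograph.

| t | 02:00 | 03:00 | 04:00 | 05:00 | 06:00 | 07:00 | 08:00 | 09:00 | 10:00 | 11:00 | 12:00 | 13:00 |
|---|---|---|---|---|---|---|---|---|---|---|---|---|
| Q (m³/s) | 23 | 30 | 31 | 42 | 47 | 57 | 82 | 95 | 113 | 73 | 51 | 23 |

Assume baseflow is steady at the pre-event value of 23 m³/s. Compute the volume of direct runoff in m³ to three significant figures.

Direct-runoff ordinates (Q − Q_b): 0.0, 7.0, 8.0, 19.0, 24.0, 34.0, 59.0, 72.0, 90.0, 50.0, 28.0, 0.0 m³/s.
ΣQ_DR = 391.0 m³/s.
With Δt = 1 h = 3600 s, V = ΣQ_DR · Δt = 391.0 × 3600 = 1.41 × 10^6 m³.

V ≈ 1.41 × 10^6 m³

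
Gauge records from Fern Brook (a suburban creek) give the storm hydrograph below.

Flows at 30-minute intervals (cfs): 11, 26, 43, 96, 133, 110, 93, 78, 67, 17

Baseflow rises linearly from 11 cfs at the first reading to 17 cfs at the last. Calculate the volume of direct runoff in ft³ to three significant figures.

Direct-runoff ordinates (Q − Q_b): 0.00, 14.33, 30.67, 83.00, 119.33, 95.67, 78.00, 62.33, 50.67, 0.00 cfs.
ΣQ_DR = 534.0 cfs.
With Δt = 0.5 h = 1800 s, V = ΣQ_DR · Δt = 534.0 × 1800 = 9.61 × 10^5 ft³.

V ≈ 9.61 × 10^5 ft³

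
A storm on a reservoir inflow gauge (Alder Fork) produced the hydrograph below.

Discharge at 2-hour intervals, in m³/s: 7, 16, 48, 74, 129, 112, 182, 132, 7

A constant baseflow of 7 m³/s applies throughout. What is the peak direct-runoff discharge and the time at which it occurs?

Subtracting baseflow gives direct-runoff ordinates: 0.0, 9.0, 41.0, 67.0, 122.0, 105.0, 175.0, 125.0, 0.0 m³/s.
The maximum is 175.0 m³/s, occurring at the reading for t = 12 h.

Q_p = 175.0 m³/s at t = 12 h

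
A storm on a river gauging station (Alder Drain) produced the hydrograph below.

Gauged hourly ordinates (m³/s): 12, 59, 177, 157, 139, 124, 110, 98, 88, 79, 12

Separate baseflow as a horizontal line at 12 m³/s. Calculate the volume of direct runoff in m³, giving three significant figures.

Direct-runoff ordinates (Q − Q_b): 0.0, 47.0, 165.0, 145.0, 127.0, 112.0, 98.0, 86.0, 76.0, 67.0, 0.0 m³/s.
ΣQ_DR = 923.0 m³/s.
With Δt = 1 h = 3600 s, V = ΣQ_DR · Δt = 923.0 × 3600 = 3.32 × 10^6 m³.

V ≈ 3.32 × 10^6 m³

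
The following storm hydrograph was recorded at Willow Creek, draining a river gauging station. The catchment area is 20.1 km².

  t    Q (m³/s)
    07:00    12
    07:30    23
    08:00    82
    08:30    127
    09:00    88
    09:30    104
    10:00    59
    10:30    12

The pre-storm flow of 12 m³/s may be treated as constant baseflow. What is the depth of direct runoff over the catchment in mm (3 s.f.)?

d ≈ 36.8 mm

Direct runoff: 0.0, 11.0, 70.0, 115.0, 76.0, 92.0, 47.0, 0.0 m³/s; ΣQ_DR = 411.0 m³/s.
V = ΣQ_DR · Δt = 411.0 × 1800 s = 7.398 × 10^5 m³.
Over A = 20.1 km², depth = V / A = 36.8 mm.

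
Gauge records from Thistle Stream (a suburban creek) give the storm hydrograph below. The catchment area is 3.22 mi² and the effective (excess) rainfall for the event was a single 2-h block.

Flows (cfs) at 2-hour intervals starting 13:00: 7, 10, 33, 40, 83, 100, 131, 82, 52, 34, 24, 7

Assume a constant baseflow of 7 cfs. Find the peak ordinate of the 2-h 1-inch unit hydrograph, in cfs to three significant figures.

Direct runoff: 0.0, 3.0, 26.0, 33.0, 76.0, 93.0, 124.0, 75.0, 45.0, 27.0, 17.0, 0.0 cfs; ΣQ_DR = 519.0 cfs, peak = 124.0 cfs.
Runoff depth d = ΣQ_DR·Δt / A = 519.0 × 7200 / (3.22 mi²) = 0.4995 in.
The 1-inch UH is the DRH scaled by (1 in)/d, so U_p = 124.0 × 1/0.4995 = 248 cfs.

U_p ≈ 248 cfs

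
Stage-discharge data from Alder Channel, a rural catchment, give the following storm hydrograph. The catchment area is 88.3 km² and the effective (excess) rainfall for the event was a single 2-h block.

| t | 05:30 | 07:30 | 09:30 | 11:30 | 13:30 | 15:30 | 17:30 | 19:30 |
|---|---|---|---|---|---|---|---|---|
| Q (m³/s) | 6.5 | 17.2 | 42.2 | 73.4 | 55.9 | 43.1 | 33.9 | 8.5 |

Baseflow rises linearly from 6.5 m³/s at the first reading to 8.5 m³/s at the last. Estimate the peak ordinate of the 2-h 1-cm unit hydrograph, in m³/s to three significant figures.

U_p ≈ 36.7 m³/s

Direct runoff: 0.00, 10.41, 35.13, 66.04, 48.26, 35.17, 25.69, 0.00 m³/s; ΣQ_DR = 220.7 m³/s, peak = 66.04 m³/s.
Runoff depth d = ΣQ_DR·Δt / A = 220.7 × 7200 / (88.3 km²) = 18.00 mm.
The 1-cm UH is the DRH scaled by (10 mm)/d, so U_p = 66.04 × 10/18.00 = 36.7 m³/s.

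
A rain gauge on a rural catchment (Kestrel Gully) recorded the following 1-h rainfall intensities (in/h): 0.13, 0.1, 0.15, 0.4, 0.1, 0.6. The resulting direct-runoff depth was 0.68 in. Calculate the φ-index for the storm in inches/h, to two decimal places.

Only the 2 blocks with intensity above φ contribute runoff: 0.4, 0.6 in/h.
Σ(I−φ)·Δt = d  ⇒  (0.4+0.6 − 2φ)·1 = 0.68
φ = (1.000 − 0.68/1) / 2 = 0.16 in/h.

φ ≈ 0.16 in/h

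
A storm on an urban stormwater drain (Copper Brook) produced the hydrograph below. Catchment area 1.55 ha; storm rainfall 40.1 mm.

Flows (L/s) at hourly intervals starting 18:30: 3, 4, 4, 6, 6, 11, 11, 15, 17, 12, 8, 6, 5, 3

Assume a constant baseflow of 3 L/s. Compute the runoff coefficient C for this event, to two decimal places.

ΣQ_DR = 69.00 L/s; V = ΣQ_DR·Δt = 2.484 × 10^5 L.
Runoff depth d = V / A = 16.03 mm.
C = d / P = 16.03 / 40.1 = 0.40.

C ≈ 0.40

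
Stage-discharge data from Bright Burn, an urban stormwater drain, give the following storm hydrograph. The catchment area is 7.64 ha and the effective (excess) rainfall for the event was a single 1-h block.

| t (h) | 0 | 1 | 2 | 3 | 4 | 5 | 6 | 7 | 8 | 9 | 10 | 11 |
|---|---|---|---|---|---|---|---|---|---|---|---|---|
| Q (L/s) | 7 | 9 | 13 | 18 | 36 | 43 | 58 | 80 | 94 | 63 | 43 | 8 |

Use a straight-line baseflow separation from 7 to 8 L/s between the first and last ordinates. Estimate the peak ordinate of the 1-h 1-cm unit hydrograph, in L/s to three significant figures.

U_p ≈ 47.9 L/s

Direct runoff: 0.00, 1.91, 5.82, 10.73, 28.64, 35.55, 50.45, 72.36, 86.27, 55.18, 35.09, 0.00 L/s; ΣQ_DR = 382.0 L/s, peak = 86.27 L/s.
Runoff depth d = ΣQ_DR·Δt / A = 382.0 × 3600 / (7.64 ha) = 18.00 mm.
The 1-cm UH is the DRH scaled by (10 mm)/d, so U_p = 86.27 × 10/18.00 = 47.9 L/s.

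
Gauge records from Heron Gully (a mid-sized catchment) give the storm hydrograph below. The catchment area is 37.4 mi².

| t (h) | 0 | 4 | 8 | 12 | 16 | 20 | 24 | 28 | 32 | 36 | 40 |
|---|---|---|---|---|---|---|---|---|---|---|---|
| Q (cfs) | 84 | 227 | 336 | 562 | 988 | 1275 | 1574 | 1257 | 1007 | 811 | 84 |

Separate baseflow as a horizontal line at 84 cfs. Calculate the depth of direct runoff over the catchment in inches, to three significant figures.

Direct runoff: 0.0, 143.0, 252.0, 478.0, 904.0, 1191.0, 1490.0, 1173.0, 923.0, 727.0, 0.0 cfs; ΣQ_DR = 7281 cfs.
V = ΣQ_DR · Δt = 7281 × 14400 s = 1.048 × 10^8 ft³.
Over A = 37.4 mi², depth = V / A = 1.21 in.

d ≈ 1.21 in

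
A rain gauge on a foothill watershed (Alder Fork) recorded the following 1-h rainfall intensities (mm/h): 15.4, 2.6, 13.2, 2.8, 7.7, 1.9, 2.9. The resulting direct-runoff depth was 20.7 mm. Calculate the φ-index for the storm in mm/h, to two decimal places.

φ ≈ 5.20 mm/h

Only the 3 blocks with intensity above φ contribute runoff: 15.4, 13.2, 7.7 mm/h.
Σ(I−φ)·Δt = d  ⇒  (15.4+13.2+7.7 − 3φ)·1 = 20.7
φ = (36.30 − 20.7/1) / 3 = 5.20 mm/h.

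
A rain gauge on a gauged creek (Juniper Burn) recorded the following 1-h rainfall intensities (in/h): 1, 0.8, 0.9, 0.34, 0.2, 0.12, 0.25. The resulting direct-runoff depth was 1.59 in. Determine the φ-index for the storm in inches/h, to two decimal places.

Only the 3 blocks with intensity above φ contribute runoff: 1, 0.8, 0.9 in/h.
Σ(I−φ)·Δt = d  ⇒  (1+0.8+0.9 − 3φ)·1 = 1.59
φ = (2.700 − 1.59/1) / 3 = 0.37 in/h.

φ ≈ 0.37 in/h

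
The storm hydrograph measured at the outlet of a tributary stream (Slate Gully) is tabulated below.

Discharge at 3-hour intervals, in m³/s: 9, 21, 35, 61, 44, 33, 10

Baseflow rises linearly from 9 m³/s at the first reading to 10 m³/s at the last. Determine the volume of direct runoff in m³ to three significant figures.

V ≈ 1.58 × 10^6 m³

Direct-runoff ordinates (Q − Q_b): 0.00, 11.83, 25.67, 51.50, 34.33, 23.17, 0.00 m³/s.
ΣQ_DR = 146.5 m³/s.
With Δt = 3 h = 10800 s, V = ΣQ_DR · Δt = 146.5 × 10800 = 1.58 × 10^6 m³.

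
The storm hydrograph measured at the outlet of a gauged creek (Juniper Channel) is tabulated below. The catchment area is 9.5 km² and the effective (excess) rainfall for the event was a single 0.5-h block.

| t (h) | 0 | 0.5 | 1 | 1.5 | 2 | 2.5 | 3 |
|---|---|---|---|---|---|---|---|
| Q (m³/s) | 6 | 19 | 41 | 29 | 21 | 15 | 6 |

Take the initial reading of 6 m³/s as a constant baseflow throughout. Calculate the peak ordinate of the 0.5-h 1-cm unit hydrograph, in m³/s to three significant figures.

U_p ≈ 19.4 m³/s

Direct runoff: 0.0, 13.0, 35.0, 23.0, 15.0, 9.0, 0.0 m³/s; ΣQ_DR = 95.00 m³/s, peak = 35.0 m³/s.
Runoff depth d = ΣQ_DR·Δt / A = 95.00 × 1800 / (9.5 km²) = 18.00 mm.
The 1-cm UH is the DRH scaled by (10 mm)/d, so U_p = 35.0 × 10/18.00 = 19.4 m³/s.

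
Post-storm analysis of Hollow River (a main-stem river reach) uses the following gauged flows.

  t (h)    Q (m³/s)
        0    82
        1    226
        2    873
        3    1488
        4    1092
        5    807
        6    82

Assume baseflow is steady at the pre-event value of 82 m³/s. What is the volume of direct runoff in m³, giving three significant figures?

Direct-runoff ordinates (Q − Q_b): 0.0, 144.0, 791.0, 1406.0, 1010.0, 725.0, 0.0 m³/s.
ΣQ_DR = 4076 m³/s.
With Δt = 1 h = 3600 s, V = ΣQ_DR · Δt = 4076 × 3600 = 1.47 × 10^7 m³.

V ≈ 1.47 × 10^7 m³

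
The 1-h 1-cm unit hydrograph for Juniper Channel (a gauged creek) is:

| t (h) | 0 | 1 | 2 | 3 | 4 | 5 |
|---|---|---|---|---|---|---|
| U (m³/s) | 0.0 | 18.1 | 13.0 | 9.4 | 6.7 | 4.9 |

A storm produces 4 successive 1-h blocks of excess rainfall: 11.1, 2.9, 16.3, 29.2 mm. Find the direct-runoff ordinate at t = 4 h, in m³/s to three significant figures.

Q ≈ 84.2 m³/s

By discrete convolution, Q_j = Σ (P_i / 10 mm) · U_{j−i}.
At t = 4 h (j=4): Q = (11.1/10)·6.7 + (2.9/10)·9.4 + (16.3/10)·13.0 + (29.2/10)·18.1 = 84.2 m³/s.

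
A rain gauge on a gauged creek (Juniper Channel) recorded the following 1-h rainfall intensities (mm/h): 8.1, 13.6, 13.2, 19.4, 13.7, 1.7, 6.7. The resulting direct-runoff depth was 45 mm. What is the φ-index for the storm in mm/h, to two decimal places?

φ ≈ 4.95 mm/h

Only the 6 blocks with intensity above φ contribute runoff: 8.1, 13.6, 13.2, 19.4, 13.7, 6.7 mm/h.
Σ(I−φ)·Δt = d  ⇒  (8.1+13.6+13.2+19.4+13.7+6.7 − 6φ)·1 = 45
φ = (74.70 − 45/1) / 6 = 4.95 mm/h.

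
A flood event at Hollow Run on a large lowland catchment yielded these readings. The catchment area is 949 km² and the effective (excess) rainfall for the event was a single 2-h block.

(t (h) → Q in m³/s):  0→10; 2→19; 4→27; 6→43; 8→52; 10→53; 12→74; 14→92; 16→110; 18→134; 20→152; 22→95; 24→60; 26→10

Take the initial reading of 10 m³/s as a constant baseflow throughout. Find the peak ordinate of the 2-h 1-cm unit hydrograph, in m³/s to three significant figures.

Direct runoff: 0.0, 9.0, 17.0, 33.0, 42.0, 43.0, 64.0, 82.0, 100.0, 124.0, 142.0, 85.0, 50.0, 0.0 m³/s; ΣQ_DR = 791.0 m³/s, peak = 142.0 m³/s.
Runoff depth d = ΣQ_DR·Δt / A = 791.0 × 7200 / (949 km²) = 6.001 mm.
The 1-cm UH is the DRH scaled by (10 mm)/d, so U_p = 142.0 × 10/6.001 = 237 m³/s.

U_p ≈ 237 m³/s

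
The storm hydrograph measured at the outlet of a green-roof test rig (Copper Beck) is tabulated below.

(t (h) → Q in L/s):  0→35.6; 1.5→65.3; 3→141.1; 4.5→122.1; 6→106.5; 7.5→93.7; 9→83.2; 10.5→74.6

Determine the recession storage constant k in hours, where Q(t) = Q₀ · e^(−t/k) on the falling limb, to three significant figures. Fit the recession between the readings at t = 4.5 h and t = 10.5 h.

On the falling limb, Q drops from 122.1 to 74.6 L/s between t = 4.5 h and t = 10.5 h (Δt = 6 h).
k = −Δt / ln(Q₂/Q₁) = −6 / ln(74.6/122.1) = 12.2 h.

k ≈ 12.2 h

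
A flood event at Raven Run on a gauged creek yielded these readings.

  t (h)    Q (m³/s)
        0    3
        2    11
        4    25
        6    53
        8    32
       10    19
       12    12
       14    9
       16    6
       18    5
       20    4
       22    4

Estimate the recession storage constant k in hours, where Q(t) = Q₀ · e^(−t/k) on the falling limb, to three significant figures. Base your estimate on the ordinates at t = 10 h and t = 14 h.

On the falling limb, Q drops from 19 to 9 m³/s between t = 10 h and t = 14 h (Δt = 4 h).
k = −Δt / ln(Q₂/Q₁) = −4 / ln(9/19) = 5.35 h.

k ≈ 5.35 h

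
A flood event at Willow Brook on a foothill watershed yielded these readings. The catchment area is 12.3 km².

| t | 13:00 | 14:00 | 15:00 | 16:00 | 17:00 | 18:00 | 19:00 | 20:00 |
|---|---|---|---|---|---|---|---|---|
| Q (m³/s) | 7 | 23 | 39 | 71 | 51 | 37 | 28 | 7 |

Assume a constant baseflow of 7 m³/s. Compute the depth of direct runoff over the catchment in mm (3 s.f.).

Direct runoff: 0.0, 16.0, 32.0, 64.0, 44.0, 30.0, 21.0, 0.0 m³/s; ΣQ_DR = 207.0 m³/s.
V = ΣQ_DR · Δt = 207.0 × 3600 s = 7.452 × 10^5 m³.
Over A = 12.3 km², depth = V / A = 60.6 mm.

d ≈ 60.6 mm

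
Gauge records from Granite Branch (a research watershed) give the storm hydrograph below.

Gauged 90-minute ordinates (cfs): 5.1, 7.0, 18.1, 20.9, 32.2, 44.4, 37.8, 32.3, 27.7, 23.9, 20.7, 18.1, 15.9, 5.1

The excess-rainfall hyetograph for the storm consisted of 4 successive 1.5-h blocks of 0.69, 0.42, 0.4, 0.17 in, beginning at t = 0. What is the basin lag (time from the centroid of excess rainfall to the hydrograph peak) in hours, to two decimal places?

Centroid of excess rainfall: t_c = Σ P_i·t̄_i / ΣP_i = 2.2946 h (block centres at 0.75, 2.25, 3.75, 5.25 h).
Hydrograph peak occurs at t = 7.5 h, so basin lag t_L = 7.5 − 2.2946 = 5.21 h.

t_L ≈ 5.21 h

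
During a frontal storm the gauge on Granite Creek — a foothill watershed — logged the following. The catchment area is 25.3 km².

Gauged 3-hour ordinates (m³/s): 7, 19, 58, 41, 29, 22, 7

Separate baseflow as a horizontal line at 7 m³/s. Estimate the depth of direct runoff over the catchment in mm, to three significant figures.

Direct runoff: 0.0, 12.0, 51.0, 34.0, 22.0, 15.0, 0.0 m³/s; ΣQ_DR = 134.0 m³/s.
V = ΣQ_DR · Δt = 134.0 × 10800 s = 1.447 × 10^6 m³.
Over A = 25.3 km², depth = V / A = 57.2 mm.

d ≈ 57.2 mm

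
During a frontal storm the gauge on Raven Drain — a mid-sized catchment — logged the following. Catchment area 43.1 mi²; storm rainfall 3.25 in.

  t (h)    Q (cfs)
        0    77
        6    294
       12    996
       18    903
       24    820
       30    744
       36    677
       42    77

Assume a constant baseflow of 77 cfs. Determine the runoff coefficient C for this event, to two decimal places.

ΣQ_DR = 3972 cfs; V = ΣQ_DR·Δt = 8.580 × 10^7 ft³.
Runoff depth d = V / A = 0.8568 in.
C = d / P = 0.8568 / 3.25 = 0.26.

C ≈ 0.26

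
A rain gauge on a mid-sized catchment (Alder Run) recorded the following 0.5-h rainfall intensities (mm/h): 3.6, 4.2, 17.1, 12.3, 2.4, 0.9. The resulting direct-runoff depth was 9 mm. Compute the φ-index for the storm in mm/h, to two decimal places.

φ ≈ 5.70 mm/h

Only the 2 blocks with intensity above φ contribute runoff: 17.1, 12.3 mm/h.
Σ(I−φ)·Δt = d  ⇒  (17.1+12.3 − 2φ)·0.5 = 9
φ = (29.40 − 9/0.5) / 2 = 5.70 mm/h.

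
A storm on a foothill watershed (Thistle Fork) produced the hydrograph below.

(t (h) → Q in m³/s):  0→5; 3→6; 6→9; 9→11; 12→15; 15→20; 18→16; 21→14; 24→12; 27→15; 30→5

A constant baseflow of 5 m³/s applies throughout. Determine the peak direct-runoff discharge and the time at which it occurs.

Subtracting baseflow gives direct-runoff ordinates: 0.0, 1.0, 4.0, 6.0, 10.0, 15.0, 11.0, 9.0, 7.0, 10.0, 0.0 m³/s.
The maximum is 15.0 m³/s, occurring at the reading for t = 15 h.

Q_p = 15.0 m³/s at t = 15 h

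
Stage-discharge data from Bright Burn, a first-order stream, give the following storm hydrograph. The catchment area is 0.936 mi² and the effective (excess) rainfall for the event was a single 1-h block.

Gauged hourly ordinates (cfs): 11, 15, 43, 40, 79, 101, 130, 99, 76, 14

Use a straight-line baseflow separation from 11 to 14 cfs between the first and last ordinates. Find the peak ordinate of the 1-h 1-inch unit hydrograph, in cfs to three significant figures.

Direct runoff: 0.00, 3.67, 31.33, 28.00, 66.67, 88.33, 117.00, 85.67, 62.33, 0.00 cfs; ΣQ_DR = 483.0 cfs, peak = 117.00 cfs.
Runoff depth d = ΣQ_DR·Δt / A = 483.0 × 3600 / (0.936 mi²) = 0.7996 in.
The 1-inch UH is the DRH scaled by (1 in)/d, so U_p = 117.00 × 1/0.7996 = 146 cfs.

U_p ≈ 146 cfs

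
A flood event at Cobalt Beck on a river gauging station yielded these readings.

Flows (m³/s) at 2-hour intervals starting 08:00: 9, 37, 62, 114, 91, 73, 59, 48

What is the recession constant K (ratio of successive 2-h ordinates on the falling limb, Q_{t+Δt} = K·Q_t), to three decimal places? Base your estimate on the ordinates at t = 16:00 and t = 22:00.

Using the recession-limb readings at t = 16:00 and t = 22:00: Q falls from 91 to 48 m³/s over 3 intervals.
K = (Q₂/Q₁)^(1/3) = (48/91)^(1/3) = 0.808.

K ≈ 0.808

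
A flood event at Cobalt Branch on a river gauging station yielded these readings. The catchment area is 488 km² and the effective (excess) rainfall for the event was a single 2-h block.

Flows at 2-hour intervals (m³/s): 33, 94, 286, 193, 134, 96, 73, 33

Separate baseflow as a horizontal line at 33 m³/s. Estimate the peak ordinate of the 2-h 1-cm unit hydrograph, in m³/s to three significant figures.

U_p ≈ 253 m³/s

Direct runoff: 0.0, 61.0, 253.0, 160.0, 101.0, 63.0, 40.0, 0.0 m³/s; ΣQ_DR = 678.0 m³/s, peak = 253.0 m³/s.
Runoff depth d = ΣQ_DR·Δt / A = 678.0 × 7200 / (488 km²) = 10.00 mm.
The 1-cm UH is the DRH scaled by (10 mm)/d, so U_p = 253.0 × 10/10.00 = 253 m³/s.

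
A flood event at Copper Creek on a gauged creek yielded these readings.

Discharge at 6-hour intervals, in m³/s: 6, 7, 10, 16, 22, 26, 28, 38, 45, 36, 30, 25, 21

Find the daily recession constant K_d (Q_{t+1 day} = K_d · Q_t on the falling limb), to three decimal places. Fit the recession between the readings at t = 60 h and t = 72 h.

Between t = 60 h and t = 72 h the flow falls from 30 to 21 m³/s over 2×6 h = 12 h.
Per-interval ratio K = (21/30)^(1/2) = 0.8367; K_d = K^(24/6) = 0.490.

K_d ≈ 0.490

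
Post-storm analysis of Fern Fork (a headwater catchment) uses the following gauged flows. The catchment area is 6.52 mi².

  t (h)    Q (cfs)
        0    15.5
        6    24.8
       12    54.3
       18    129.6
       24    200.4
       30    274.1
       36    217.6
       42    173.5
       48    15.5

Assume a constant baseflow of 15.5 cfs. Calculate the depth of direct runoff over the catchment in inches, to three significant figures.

Direct runoff: 0.0, 9.3, 38.8, 114.1, 184.9, 258.6, 202.1, 158.0, 0.0 cfs; ΣQ_DR = 965.8 cfs.
V = ΣQ_DR · Δt = 965.8 × 21600 s = 2.086 × 10^7 ft³.
Over A = 6.52 mi², depth = V / A = 1.38 in.

d ≈ 1.38 in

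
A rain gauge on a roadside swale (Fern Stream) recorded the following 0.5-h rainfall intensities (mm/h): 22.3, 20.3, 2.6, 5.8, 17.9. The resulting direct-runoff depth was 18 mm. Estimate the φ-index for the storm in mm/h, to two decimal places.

Only the 3 blocks with intensity above φ contribute runoff: 22.3, 20.3, 17.9 mm/h.
Σ(I−φ)·Δt = d  ⇒  (22.3+20.3+17.9 − 3φ)·0.5 = 18
φ = (60.50 − 18/0.5) / 3 = 8.17 mm/h.

φ ≈ 8.17 mm/h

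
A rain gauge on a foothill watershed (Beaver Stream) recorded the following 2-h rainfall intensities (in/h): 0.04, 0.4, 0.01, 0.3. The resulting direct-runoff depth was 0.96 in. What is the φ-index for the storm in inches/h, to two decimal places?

φ ≈ 0.11 in/h

Only the 2 blocks with intensity above φ contribute runoff: 0.4, 0.3 in/h.
Σ(I−φ)·Δt = d  ⇒  (0.4+0.3 − 2φ)·2 = 0.96
φ = (0.7000 − 0.96/2) / 2 = 0.11 in/h.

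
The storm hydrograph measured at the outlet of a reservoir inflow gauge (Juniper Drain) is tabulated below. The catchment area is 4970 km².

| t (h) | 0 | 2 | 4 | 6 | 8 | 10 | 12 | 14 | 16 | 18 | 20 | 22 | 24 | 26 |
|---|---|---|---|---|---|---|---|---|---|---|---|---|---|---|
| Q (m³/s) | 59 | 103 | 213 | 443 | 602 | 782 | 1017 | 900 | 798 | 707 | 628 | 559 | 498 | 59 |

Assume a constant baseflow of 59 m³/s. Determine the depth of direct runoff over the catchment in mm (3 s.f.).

Direct runoff: 0.0, 44.0, 154.0, 384.0, 543.0, 723.0, 958.0, 841.0, 739.0, 648.0, 569.0, 500.0, 439.0, 0.0 m³/s; ΣQ_DR = 6542 m³/s.
V = ΣQ_DR · Δt = 6542 × 7200 s = 4.710 × 10^7 m³.
Over A = 4970 km², depth = V / A = 9.48 mm.

d ≈ 9.48 mm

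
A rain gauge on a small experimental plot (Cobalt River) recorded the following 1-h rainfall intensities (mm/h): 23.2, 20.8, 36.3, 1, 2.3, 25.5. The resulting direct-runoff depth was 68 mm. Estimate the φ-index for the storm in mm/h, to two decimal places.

φ ≈ 9.45 mm/h

Only the 4 blocks with intensity above φ contribute runoff: 23.2, 20.8, 36.3, 25.5 mm/h.
Σ(I−φ)·Δt = d  ⇒  (23.2+20.8+36.3+25.5 − 4φ)·1 = 68
φ = (105.8 − 68/1) / 4 = 9.45 mm/h.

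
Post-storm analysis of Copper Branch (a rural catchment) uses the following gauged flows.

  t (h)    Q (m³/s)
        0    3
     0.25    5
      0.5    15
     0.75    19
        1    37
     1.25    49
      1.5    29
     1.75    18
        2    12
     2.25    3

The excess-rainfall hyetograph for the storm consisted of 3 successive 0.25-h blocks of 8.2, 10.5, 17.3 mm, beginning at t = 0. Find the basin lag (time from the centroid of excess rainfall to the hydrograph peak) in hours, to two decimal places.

Centroid of excess rainfall: t_c = Σ P_i·t̄_i / ΣP_i = 0.4382 h (block centres at 0.125, 0.375, 0.625 h).
Hydrograph peak occurs at t = 1.25 h, so basin lag t_L = 1.25 − 0.4382 = 0.81 h.

t_L ≈ 0.81 h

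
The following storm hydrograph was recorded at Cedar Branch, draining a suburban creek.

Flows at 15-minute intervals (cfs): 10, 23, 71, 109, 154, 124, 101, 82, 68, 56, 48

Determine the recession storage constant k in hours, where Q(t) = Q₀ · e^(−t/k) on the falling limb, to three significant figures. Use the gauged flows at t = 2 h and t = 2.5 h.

On the falling limb, Q drops from 68 to 48 cfs between t = 2 h and t = 2.5 h (Δt = 0.5 h).
k = −Δt / ln(Q₂/Q₁) = −0.5 / ln(48/68) = 1.44 h.

k ≈ 1.44 h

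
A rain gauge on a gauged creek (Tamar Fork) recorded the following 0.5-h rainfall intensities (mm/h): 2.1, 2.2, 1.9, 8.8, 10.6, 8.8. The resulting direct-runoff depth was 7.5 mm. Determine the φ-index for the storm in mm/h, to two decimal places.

Only the 3 blocks with intensity above φ contribute runoff: 8.8, 10.6, 8.8 mm/h.
Σ(I−φ)·Δt = d  ⇒  (8.8+10.6+8.8 − 3φ)·0.5 = 7.5
φ = (28.20 − 7.5/0.5) / 3 = 4.40 mm/h.

φ ≈ 4.40 mm/h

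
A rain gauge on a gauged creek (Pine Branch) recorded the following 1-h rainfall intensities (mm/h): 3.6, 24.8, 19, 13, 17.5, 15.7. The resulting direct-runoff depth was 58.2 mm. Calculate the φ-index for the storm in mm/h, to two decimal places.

Only the 5 blocks with intensity above φ contribute runoff: 24.8, 19, 13, 17.5, 15.7 mm/h.
Σ(I−φ)·Δt = d  ⇒  (24.8+19+13+17.5+15.7 − 5φ)·1 = 58.2
φ = (90.00 − 58.2/1) / 5 = 6.36 mm/h.

φ ≈ 6.36 mm/h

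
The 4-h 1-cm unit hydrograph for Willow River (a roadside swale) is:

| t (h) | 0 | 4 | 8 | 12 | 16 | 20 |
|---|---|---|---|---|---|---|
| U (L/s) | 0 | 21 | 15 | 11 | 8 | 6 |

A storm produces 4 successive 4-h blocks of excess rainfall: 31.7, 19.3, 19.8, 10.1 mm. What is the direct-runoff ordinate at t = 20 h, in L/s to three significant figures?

By discrete convolution, Q_j = Σ (P_i / 10 mm) · U_{j−i}.
At t = 20 h (j=5): Q = (31.7/10)·6 + (19.3/10)·8 + (19.8/10)·11 + (10.1/10)·15 = 71.4 L/s.

Q ≈ 71.4 L/s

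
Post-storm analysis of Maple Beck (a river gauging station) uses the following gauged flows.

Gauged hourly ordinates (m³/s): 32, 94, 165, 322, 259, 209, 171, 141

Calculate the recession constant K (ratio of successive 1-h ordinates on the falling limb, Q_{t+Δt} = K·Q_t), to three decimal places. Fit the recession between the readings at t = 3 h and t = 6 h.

K ≈ 0.810

Using the recession-limb readings at t = 3 h and t = 6 h: Q falls from 322 to 171 m³/s over 3 intervals.
K = (Q₂/Q₁)^(1/3) = (171/322)^(1/3) = 0.810.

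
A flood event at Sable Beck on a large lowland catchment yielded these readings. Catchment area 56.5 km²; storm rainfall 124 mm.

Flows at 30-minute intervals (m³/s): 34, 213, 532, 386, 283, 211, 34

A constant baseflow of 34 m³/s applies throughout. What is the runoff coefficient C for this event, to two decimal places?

ΣQ_DR = 1455 m³/s; V = ΣQ_DR·Δt = 2.619 × 10^6 m³.
Runoff depth d = V / A = 46.35 mm.
C = d / P = 46.35 / 124 = 0.37.

C ≈ 0.37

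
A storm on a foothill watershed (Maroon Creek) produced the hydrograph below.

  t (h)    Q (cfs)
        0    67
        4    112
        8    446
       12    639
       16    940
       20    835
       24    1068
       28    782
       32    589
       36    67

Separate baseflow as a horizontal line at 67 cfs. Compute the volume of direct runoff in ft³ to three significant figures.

V ≈ 7.02 × 10^7 ft³

Direct-runoff ordinates (Q − Q_b): 0.0, 45.0, 379.0, 572.0, 873.0, 768.0, 1001.0, 715.0, 522.0, 0.0 cfs.
ΣQ_DR = 4875 cfs.
With Δt = 4 h = 14400 s, V = ΣQ_DR · Δt = 4875 × 14400 = 7.02 × 10^7 ft³.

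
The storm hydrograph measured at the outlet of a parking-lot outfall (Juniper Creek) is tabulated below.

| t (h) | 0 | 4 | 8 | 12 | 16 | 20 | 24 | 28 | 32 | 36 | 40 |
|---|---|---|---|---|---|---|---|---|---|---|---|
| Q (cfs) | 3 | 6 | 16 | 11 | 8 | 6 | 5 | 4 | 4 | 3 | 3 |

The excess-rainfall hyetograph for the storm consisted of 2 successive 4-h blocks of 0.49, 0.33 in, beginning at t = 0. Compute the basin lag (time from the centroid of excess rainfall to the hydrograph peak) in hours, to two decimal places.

t_L ≈ 4.39 h

Centroid of excess rainfall: t_c = Σ P_i·t̄_i / ΣP_i = 3.6098 h (block centres at 2, 6 h).
Hydrograph peak occurs at t = 8 h, so basin lag t_L = 8 − 3.6098 = 4.39 h.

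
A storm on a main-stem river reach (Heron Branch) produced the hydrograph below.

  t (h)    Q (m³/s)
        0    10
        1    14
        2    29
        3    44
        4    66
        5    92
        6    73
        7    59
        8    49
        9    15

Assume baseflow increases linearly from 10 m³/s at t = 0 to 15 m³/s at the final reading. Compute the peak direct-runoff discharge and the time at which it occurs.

Q_p = 79.22 m³/s at t = 5 h

Subtracting baseflow gives direct-runoff ordinates: 0.00, 3.44, 17.89, 32.33, 53.78, 79.22, 59.67, 45.11, 34.56, 0.00 m³/s.
The maximum is 79.22 m³/s, occurring at the reading for t = 5 h.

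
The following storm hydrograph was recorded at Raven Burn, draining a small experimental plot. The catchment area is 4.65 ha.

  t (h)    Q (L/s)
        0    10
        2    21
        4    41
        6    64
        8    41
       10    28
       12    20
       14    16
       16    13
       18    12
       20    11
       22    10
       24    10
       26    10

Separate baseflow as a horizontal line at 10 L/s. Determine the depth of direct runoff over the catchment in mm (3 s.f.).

d ≈ 25.9 mm

Direct runoff: 0.0, 11.0, 31.0, 54.0, 31.0, 18.0, 10.0, 6.0, 3.0, 2.0, 1.0, 0.0, 0.0, 0.0 L/s; ΣQ_DR = 167.0 L/s.
V = ΣQ_DR · Δt = 167.0 × 7200 s = 1.202 × 10^6 L.
Over A = 4.65 ha, depth = V / A = 25.9 mm.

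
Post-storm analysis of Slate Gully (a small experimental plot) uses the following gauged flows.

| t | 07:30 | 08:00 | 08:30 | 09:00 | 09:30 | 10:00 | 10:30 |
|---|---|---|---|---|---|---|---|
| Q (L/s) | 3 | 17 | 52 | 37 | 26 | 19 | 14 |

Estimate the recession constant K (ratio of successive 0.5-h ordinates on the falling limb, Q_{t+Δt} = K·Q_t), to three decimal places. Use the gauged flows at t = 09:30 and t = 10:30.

K ≈ 0.734

Using the recession-limb readings at t = 09:30 and t = 10:30: Q falls from 26 to 14 L/s over 2 intervals.
K = (Q₂/Q₁)^(1/2) = (14/26)^(1/2) = 0.734.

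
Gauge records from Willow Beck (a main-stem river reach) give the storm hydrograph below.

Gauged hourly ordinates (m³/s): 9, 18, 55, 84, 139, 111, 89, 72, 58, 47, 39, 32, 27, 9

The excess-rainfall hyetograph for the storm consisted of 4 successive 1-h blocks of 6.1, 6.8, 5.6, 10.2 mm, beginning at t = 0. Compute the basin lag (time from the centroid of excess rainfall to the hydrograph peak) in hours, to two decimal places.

t_L ≈ 1.81 h

Centroid of excess rainfall: t_c = Σ P_i·t̄_i / ΣP_i = 2.1934 h (block centres at 0.5, 1.5, 2.5, 3.5 h).
Hydrograph peak occurs at t = 4 h, so basin lag t_L = 4 − 2.1934 = 1.81 h.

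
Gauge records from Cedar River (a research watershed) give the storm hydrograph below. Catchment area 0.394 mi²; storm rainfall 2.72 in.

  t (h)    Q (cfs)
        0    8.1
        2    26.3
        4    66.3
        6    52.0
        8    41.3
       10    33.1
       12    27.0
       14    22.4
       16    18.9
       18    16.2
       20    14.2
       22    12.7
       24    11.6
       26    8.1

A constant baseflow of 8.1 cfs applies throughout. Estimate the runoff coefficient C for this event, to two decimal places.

C ≈ 0.71

ΣQ_DR = 244.8 cfs; V = ΣQ_DR·Δt = 1.763 × 10^6 ft³.
Runoff depth d = V / A = 1.926 in.
C = d / P = 1.926 / 2.72 = 0.71.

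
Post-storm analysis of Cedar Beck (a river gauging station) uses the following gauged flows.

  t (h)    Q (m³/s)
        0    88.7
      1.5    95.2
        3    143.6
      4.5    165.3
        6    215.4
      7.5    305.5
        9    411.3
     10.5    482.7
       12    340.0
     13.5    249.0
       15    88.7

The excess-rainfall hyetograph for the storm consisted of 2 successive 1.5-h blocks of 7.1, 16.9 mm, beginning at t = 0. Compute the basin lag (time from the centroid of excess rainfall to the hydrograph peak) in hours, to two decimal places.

Centroid of excess rainfall: t_c = Σ P_i·t̄_i / ΣP_i = 1.8062 h (block centres at 0.75, 2.25 h).
Hydrograph peak occurs at t = 10.5 h, so basin lag t_L = 10.5 − 1.8062 = 8.69 h.

t_L ≈ 8.69 h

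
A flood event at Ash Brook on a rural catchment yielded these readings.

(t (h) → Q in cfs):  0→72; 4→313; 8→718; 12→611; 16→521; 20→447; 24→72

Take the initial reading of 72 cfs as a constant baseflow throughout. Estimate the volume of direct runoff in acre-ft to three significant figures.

Direct-runoff ordinates (Q − Q_b): 0.0, 241.0, 646.0, 539.0, 449.0, 375.0, 0.0 cfs.
ΣQ_DR = 2250 cfs.
With Δt = 4 h = 14400 s, V = ΣQ_DR · Δt = 2250 × 14400 = 3.24 × 10^7 ft³ = 744 acre-ft.

V ≈ 744 acre-ft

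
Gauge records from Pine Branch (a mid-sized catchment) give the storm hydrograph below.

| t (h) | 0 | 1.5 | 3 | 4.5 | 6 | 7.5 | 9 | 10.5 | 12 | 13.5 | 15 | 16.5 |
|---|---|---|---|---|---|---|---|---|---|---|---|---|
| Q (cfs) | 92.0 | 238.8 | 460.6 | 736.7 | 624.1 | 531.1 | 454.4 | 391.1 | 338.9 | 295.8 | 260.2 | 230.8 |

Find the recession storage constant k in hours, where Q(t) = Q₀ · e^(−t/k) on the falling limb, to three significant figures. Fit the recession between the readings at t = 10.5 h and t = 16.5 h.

k ≈ 11.4 h

On the falling limb, Q drops from 391.1 to 230.8 cfs between t = 10.5 h and t = 16.5 h (Δt = 6 h).
k = −Δt / ln(Q₂/Q₁) = −6 / ln(230.8/391.1) = 11.4 h.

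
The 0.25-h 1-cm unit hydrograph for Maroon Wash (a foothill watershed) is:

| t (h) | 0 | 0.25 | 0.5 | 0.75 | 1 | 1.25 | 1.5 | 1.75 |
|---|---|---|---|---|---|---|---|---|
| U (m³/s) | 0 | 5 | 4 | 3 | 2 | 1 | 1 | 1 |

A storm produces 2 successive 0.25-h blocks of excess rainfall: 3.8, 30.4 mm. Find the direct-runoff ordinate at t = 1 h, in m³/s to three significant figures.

Q ≈ 9.88 m³/s

By discrete convolution, Q_j = Σ (P_i / 10 mm) · U_{j−i}.
At t = 1 h (j=4): Q = (3.8/10)·2 + (30.4/10)·3 = 9.88 m³/s.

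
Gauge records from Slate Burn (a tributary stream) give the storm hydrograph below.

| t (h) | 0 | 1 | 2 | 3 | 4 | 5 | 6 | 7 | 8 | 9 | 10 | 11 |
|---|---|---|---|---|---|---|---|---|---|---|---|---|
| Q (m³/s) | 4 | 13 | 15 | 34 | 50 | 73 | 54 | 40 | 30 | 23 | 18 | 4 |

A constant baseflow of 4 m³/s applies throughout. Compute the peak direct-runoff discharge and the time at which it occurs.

Subtracting baseflow gives direct-runoff ordinates: 0.0, 9.0, 11.0, 30.0, 46.0, 69.0, 50.0, 36.0, 26.0, 19.0, 14.0, 0.0 m³/s.
The maximum is 69.0 m³/s, occurring at the reading for t = 5 h.

Q_p = 69.0 m³/s at t = 5 h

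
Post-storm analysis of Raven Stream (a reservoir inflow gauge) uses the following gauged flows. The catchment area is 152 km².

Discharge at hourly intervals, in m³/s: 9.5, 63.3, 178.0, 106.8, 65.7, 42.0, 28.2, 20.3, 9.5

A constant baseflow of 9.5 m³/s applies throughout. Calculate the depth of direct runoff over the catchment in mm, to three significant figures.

Direct runoff: 0.0, 53.8, 168.5, 97.3, 56.2, 32.5, 18.7, 10.8, 0.0 m³/s; ΣQ_DR = 437.8 m³/s.
V = ΣQ_DR · Δt = 437.8 × 3600 s = 1.576 × 10^6 m³.
Over A = 152 km², depth = V / A = 10.4 mm.

d ≈ 10.4 mm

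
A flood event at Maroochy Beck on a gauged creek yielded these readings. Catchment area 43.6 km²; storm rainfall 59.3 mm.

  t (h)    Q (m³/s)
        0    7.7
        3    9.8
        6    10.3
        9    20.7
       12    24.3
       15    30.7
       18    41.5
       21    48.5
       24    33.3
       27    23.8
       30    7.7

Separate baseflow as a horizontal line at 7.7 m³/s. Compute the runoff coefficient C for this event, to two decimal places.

C ≈ 0.73

ΣQ_DR = 173.6 m³/s; V = ΣQ_DR·Δt = 1.875 × 10^6 m³.
Runoff depth d = V / A = 43.00 mm.
C = d / P = 43.00 / 59.3 = 0.73.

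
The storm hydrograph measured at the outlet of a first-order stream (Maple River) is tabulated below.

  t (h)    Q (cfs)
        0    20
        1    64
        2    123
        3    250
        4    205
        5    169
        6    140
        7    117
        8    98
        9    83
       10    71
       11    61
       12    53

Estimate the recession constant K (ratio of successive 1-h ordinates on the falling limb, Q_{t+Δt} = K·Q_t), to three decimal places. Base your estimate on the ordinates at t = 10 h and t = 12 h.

Using the recession-limb readings at t = 10 h and t = 12 h: Q falls from 71 to 53 cfs over 2 intervals.
K = (Q₂/Q₁)^(1/2) = (53/71)^(1/2) = 0.864.

K ≈ 0.864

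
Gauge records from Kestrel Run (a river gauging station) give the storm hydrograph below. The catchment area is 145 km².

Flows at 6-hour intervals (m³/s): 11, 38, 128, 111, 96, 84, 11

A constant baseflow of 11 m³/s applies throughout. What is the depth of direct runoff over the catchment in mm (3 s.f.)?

Direct runoff: 0.0, 27.0, 117.0, 100.0, 85.0, 73.0, 0.0 m³/s; ΣQ_DR = 402.0 m³/s.
V = ΣQ_DR · Δt = 402.0 × 21600 s = 8.683 × 10^6 m³.
Over A = 145 km², depth = V / A = 59.9 mm.

d ≈ 59.9 mm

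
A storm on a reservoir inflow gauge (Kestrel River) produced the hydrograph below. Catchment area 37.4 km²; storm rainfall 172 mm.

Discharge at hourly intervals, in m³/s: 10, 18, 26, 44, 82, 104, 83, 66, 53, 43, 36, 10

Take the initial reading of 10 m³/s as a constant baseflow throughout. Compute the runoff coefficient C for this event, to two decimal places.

ΣQ_DR = 455.0 m³/s; V = ΣQ_DR·Δt = 1.638 × 10^6 m³.
Runoff depth d = V / A = 43.80 mm.
C = d / P = 43.80 / 172 = 0.25.

C ≈ 0.25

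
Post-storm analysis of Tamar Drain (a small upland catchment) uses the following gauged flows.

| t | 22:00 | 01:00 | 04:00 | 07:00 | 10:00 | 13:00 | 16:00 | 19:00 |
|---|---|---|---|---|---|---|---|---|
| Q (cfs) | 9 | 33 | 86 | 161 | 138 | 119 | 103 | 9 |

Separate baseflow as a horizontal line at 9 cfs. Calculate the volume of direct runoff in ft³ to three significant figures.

Direct-runoff ordinates (Q − Q_b): 0.0, 24.0, 77.0, 152.0, 129.0, 110.0, 94.0, 0.0 cfs.
ΣQ_DR = 586.0 cfs.
With Δt = 3 h = 10800 s, V = ΣQ_DR · Δt = 586.0 × 10800 = 6.33 × 10^6 ft³.

V ≈ 6.33 × 10^6 ft³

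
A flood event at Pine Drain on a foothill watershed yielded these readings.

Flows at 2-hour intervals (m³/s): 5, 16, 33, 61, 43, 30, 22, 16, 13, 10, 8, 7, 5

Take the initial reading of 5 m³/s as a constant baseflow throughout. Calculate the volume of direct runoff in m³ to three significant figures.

Direct-runoff ordinates (Q − Q_b): 0.0, 11.0, 28.0, 56.0, 38.0, 25.0, 17.0, 11.0, 8.0, 5.0, 3.0, 2.0, 0.0 m³/s.
ΣQ_DR = 204.0 m³/s.
With Δt = 2 h = 7200 s, V = ΣQ_DR · Δt = 204.0 × 7200 = 1.47 × 10^6 m³.

V ≈ 1.47 × 10^6 m³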